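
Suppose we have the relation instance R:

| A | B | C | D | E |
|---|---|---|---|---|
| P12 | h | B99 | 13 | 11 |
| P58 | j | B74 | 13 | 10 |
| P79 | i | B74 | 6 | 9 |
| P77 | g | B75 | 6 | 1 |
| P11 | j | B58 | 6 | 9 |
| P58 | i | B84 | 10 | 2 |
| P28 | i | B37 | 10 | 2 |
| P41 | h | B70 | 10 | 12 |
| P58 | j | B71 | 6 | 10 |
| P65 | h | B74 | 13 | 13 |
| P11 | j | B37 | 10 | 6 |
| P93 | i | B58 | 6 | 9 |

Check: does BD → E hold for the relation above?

(B=h, D=13): 2 rows → E takes values {11, 13} — violation
(B=j, D=13): 1 row → E = 10 ✓
(B=i, D=6): 2 rows → E = 9, 9 ✓
(B=g, D=6): 1 row → E = 1 ✓
(B=j, D=6): 2 rows → E takes values {9, 10} — violation
(B=i, D=10): 2 rows → E = 2, 2 ✓
(B=h, D=10): 1 row → E = 12 ✓
(B=j, D=10): 1 row → E = 6 ✓
Two rows agree on BD but differ on E, so BD → E does not hold.

No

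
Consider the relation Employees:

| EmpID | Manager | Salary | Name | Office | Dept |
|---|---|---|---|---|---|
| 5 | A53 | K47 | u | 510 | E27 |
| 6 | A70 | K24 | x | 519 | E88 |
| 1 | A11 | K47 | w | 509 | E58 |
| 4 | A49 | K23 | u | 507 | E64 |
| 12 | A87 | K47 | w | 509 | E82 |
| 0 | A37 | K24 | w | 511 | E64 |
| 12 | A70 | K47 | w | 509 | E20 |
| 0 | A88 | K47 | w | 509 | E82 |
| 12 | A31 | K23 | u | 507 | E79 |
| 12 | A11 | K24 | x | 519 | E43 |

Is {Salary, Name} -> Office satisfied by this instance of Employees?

Yes

(Salary=K47, Name=u): 1 row → Office = 510 ✓
(Salary=K24, Name=x): 2 rows → Office = 519, 519 ✓
(Salary=K47, Name=w): 4 rows → Office = 509, 509, 509, 509 ✓
(Salary=K23, Name=u): 2 rows → Office = 507, 507 ✓
(Salary=K24, Name=w): 1 row → Office = 511 ✓
Every {Salary, Name} value is associated with a single Office value, so {Salary, Name} -> Office holds.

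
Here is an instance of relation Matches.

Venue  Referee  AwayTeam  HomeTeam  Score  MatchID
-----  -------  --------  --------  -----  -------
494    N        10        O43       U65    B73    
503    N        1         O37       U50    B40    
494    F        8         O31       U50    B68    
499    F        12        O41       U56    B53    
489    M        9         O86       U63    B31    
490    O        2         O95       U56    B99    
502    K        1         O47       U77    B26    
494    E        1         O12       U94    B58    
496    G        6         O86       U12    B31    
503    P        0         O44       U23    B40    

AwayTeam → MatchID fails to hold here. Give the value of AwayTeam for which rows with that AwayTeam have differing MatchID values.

AwayTeam=10: 1 row → MatchID = B73 ✓
AwayTeam=1: 3 rows → MatchID takes values {B40, B26, B58} — violation
AwayTeam=8: 1 row → MatchID = B68 ✓
AwayTeam=12: 1 row → MatchID = B53 ✓
AwayTeam=9: 1 row → MatchID = B31 ✓
AwayTeam=2: 1 row → MatchID = B99 ✓
AwayTeam=6: 1 row → MatchID = B31 ✓
AwayTeam=0: 1 row → MatchID = B40 ✓
The only AwayTeam value with inconsistent MatchID is AwayTeam=1.

1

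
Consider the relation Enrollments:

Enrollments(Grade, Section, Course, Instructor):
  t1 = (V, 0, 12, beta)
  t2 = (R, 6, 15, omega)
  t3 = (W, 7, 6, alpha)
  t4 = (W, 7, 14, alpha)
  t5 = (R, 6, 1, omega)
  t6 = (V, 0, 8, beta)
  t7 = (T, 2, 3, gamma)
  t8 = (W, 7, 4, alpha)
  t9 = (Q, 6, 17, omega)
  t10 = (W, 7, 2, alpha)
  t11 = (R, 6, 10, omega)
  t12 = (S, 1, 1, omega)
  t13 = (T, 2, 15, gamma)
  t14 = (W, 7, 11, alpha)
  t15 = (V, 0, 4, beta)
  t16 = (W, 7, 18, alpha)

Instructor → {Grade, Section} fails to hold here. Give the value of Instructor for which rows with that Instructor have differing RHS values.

omega

Instructor=beta: rows 1, 6, 15 → {Grade,Section} = (V, 0), (V, 0), (V, 0) ✓
Instructor=omega: rows 2, 5, 9, 11, 12 → {Grade,Section} takes values {(R, 6), (Q, 6), (S, 1)} — violation
Instructor=alpha: rows 3, 4, 8, 10, 14, 16 → {Grade,Section} = (W, 7), (W, 7), (W, 7), (W, 7), (W, 7), (W, 7) ✓
Instructor=gamma: rows 7, 13 → {Grade,Section} = (T, 2), (T, 2) ✓
The only Instructor value with inconsistent RHS is Instructor=omega.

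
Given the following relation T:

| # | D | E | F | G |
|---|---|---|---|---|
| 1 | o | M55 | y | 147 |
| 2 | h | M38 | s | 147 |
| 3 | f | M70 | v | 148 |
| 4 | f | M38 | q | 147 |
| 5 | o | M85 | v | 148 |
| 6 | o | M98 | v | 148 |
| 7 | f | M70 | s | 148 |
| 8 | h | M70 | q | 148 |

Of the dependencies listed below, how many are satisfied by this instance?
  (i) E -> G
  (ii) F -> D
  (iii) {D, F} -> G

(i) E -> G: every LHS value maps to a single RHS value — holds.
(ii) F -> D: F=s: rows 2, 7 → D takes values {h, f} — violation; F=v: rows 3, 5, 6 → D takes values {f, o} — violation; F=q: rows 4, 8 → D takes values {f, h} — violation — fails.
(iii) {D, F} -> G: every LHS value maps to a single RHS value — holds.
2 of the 3 dependencies hold.

2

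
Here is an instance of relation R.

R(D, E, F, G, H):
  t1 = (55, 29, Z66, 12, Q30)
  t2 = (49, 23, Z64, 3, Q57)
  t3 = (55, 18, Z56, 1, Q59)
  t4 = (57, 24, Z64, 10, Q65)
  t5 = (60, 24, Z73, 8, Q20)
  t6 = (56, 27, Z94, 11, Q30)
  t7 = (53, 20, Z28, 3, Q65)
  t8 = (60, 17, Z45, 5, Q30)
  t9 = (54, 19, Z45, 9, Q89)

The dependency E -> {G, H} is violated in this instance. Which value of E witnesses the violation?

24

E=29: row 1 → {G,H} = (12, Q30) ✓
E=23: row 2 → {G,H} = (3, Q57) ✓
E=18: row 3 → {G,H} = (1, Q59) ✓
E=24: rows 4, 5 → {G,H} takes values {(10, Q65), (8, Q20)} — violation
E=27: row 6 → {G,H} = (11, Q30) ✓
E=20: row 7 → {G,H} = (3, Q65) ✓
E=17: row 8 → {G,H} = (5, Q30) ✓
E=19: row 9 → {G,H} = (9, Q89) ✓
The only E value with inconsistent RHS is E=24.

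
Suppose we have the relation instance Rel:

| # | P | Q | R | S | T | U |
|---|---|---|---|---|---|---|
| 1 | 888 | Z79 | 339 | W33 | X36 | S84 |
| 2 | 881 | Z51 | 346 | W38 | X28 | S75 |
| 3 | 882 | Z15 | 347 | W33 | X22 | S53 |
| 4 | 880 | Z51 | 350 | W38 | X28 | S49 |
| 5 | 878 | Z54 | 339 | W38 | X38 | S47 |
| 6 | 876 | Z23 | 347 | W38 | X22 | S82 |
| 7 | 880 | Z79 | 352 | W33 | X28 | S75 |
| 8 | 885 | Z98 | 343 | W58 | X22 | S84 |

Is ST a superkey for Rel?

Rows 2 and 4 have the same ST value (S=W38, T=X28) but are distinct tuples, so ST does not determine every attribute — not a superkey.

No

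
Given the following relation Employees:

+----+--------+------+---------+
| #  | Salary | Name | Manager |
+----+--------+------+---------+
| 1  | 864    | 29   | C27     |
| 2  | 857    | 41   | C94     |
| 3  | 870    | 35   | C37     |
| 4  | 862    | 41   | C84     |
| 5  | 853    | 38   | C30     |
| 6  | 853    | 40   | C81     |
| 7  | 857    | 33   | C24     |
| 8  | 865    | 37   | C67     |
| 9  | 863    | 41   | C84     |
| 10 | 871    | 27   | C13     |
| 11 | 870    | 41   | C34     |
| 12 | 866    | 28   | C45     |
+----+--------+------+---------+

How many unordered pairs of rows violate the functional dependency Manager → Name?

0

Manager=C84: all 2 rows agree on Name — 0 pairs.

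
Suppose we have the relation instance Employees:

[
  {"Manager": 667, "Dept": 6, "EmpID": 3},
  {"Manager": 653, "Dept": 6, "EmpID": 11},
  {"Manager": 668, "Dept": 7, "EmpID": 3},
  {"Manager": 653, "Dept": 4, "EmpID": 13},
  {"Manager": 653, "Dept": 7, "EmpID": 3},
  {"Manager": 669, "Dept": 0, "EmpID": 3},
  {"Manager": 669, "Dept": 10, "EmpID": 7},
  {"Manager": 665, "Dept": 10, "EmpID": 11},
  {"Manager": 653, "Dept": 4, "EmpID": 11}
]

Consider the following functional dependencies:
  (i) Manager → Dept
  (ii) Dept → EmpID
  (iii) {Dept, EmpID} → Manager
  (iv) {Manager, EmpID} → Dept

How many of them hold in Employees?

(i) Manager → Dept: Manager=653: 4 rows → Dept takes values {6, 4, 7} — violation; Manager=669: 2 rows → Dept takes values {0, 10} — violation — fails.
(ii) Dept → EmpID: Dept=6: 2 rows → EmpID takes values {3, 11} — violation; Dept=4: 2 rows → EmpID takes values {13, 11} — violation; Dept=10: 2 rows → EmpID takes values {7, 11} — violation — fails.
(iii) {Dept, EmpID} → Manager: (Dept=7, EmpID=3): 2 rows → Manager takes values {668, 653} — violation — fails.
(iv) {Manager, EmpID} → Dept: (Manager=653, EmpID=11): 2 rows → Dept takes values {6, 4} — violation — fails.
None of the 4 dependencies hold.

0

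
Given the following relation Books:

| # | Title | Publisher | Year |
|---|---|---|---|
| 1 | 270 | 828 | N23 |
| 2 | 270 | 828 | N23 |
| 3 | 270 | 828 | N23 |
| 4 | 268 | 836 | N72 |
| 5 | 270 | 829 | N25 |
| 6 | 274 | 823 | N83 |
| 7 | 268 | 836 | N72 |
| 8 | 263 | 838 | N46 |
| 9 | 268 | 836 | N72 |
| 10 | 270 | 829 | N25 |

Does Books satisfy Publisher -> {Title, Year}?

Yes

Publisher=828: rows 1, 2, 3 → {Title,Year} = (270, N23), (270, N23), (270, N23) ✓
Publisher=836: rows 4, 7, 9 → {Title,Year} = (268, N72), (268, N72), (268, N72) ✓
Publisher=829: rows 5, 10 → {Title,Year} = (270, N25), (270, N25) ✓
Publisher=823: row 6 → {Title,Year} = (274, N83) ✓
Publisher=838: row 8 → {Title,Year} = (263, N46) ✓
Every Publisher value is associated with a single {Title, Year} value, so Publisher -> {Title, Year} holds.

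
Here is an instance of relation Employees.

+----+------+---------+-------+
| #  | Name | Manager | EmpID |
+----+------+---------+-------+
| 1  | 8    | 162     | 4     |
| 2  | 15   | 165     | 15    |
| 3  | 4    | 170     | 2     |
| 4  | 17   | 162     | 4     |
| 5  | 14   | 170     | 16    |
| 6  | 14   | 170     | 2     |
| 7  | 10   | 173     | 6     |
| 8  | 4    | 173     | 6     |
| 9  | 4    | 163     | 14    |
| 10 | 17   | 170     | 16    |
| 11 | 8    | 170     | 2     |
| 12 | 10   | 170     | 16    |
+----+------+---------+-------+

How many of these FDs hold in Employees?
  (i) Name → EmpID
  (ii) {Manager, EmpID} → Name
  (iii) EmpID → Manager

1

(i) Name → EmpID: Name=8: rows 1, 11 → EmpID takes values {4, 2} — violation; Name=4: rows 3, 8, 9 → EmpID takes values {2, 6, 14} — violation; Name=17: rows 4, 10 → EmpID takes values {4, 16} — violation; Name=14: rows 5, 6 → EmpID takes values {16, 2} — violation; Name=10: rows 7, 12 → EmpID takes values {6, 16} — violation — fails.
(ii) {Manager, EmpID} → Name: (Manager=162, EmpID=4): rows 1, 4 → Name takes values {8, 17} — violation; (Manager=170, EmpID=2): rows 3, 6, 11 → Name takes values {4, 14, 8} — violation; (Manager=170, EmpID=16): rows 5, 10, 12 → Name takes values {14, 17, 10} — violation; (Manager=173, EmpID=6): rows 7, 8 → Name takes values {10, 4} — violation — fails.
(iii) EmpID → Manager: every LHS value maps to a single RHS value — holds.
1 of the 3 dependencies holds.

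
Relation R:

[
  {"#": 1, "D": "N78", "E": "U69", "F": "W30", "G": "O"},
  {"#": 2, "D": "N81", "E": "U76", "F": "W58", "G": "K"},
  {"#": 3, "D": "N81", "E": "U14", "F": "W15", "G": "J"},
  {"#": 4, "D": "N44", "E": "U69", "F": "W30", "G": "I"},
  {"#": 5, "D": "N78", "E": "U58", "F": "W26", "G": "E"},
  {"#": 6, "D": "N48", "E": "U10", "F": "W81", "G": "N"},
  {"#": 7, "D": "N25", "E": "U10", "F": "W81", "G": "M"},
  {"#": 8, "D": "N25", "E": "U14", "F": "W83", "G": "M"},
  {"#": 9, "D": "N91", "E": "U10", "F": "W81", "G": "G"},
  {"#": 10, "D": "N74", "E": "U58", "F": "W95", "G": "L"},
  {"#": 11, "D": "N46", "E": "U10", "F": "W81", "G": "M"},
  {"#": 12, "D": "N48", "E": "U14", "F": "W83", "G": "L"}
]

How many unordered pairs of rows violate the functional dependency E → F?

E=U69: all 2 rows agree on F — 0 pairs.
E=U14: violating pairs (3,8), (3,12) — 2 pairs.
E=U58: violating pairs (5,10) — 1 pair.
E=U10: all 4 rows agree on F — 0 pairs.

3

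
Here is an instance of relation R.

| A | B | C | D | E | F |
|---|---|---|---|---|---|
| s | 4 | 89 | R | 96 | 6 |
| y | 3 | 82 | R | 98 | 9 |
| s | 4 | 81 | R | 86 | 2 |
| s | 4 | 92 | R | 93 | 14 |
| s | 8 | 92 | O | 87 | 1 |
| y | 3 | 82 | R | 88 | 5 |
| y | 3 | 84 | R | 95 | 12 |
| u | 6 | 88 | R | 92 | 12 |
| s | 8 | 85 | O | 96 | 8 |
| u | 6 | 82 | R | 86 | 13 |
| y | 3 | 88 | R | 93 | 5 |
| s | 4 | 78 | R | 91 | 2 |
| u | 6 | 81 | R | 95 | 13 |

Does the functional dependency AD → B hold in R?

(A=s, D=R): 4 rows → B = 4, 4, 4, 4 ✓
(A=y, D=R): 4 rows → B = 3, 3, 3, 3 ✓
(A=s, D=O): 2 rows → B = 8, 8 ✓
(A=u, D=R): 3 rows → B = 6, 6, 6 ✓
Every AD value is associated with a single B value, so AD → B holds.

Yes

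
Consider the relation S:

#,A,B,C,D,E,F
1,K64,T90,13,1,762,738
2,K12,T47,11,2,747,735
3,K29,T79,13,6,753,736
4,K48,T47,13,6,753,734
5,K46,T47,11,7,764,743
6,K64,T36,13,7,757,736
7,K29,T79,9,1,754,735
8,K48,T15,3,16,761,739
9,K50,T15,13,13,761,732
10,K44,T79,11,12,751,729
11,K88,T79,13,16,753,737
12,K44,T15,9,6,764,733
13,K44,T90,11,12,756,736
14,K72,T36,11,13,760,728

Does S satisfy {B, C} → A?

(B=T90, C=13): row 1 → A = K64 ✓
(B=T47, C=11): rows 2, 5 → A takes values {K12, K46} — violation
(B=T79, C=13): rows 3, 11 → A takes values {K29, K88} — violation
(B=T47, C=13): row 4 → A = K48 ✓
(B=T36, C=13): row 6 → A = K64 ✓
(B=T79, C=9): row 7 → A = K29 ✓
(B=T15, C=3): row 8 → A = K48 ✓
(B=T15, C=13): row 9 → A = K50 ✓
(B=T79, C=11): row 10 → A = K44 ✓
(B=T15, C=9): row 12 → A = K44 ✓
(B=T90, C=11): row 13 → A = K44 ✓
(B=T36, C=11): row 14 → A = K72 ✓
Two rows agree on {B, C} but differ on A, so {B, C} → A does not hold.

No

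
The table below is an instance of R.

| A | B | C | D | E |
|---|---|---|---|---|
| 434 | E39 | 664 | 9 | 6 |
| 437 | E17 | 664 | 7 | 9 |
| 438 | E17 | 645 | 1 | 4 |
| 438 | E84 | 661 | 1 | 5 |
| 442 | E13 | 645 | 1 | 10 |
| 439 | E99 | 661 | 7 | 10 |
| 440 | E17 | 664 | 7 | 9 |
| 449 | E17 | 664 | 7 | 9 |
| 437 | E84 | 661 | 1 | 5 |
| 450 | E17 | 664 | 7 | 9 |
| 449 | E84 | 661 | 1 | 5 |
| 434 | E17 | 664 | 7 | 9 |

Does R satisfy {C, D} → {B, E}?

No

(C=664, D=9): 1 row → {B,E} = (E39, 6) ✓
(C=664, D=7): 5 rows → {B,E} = (E17, 9), (E17, 9), (E17, 9), (E17, 9), (E17, 9) ✓
(C=645, D=1): 2 rows → {B,E} takes values {(E17, 4), (E13, 10)} — violation
(C=661, D=1): 3 rows → {B,E} = (E84, 5), (E84, 5), (E84, 5) ✓
(C=661, D=7): 1 row → {B,E} = (E99, 10) ✓
Two rows agree on {C, D} but differ on {B, E}, so {C, D} → {B, E} does not hold.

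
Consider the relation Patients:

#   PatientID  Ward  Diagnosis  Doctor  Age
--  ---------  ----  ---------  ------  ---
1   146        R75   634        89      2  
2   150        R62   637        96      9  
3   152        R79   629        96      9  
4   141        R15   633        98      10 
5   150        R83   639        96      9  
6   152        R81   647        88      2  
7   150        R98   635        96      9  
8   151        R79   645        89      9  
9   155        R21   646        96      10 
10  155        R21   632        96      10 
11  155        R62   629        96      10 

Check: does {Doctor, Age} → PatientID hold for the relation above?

(Doctor=89, Age=2): row 1 → PatientID = 146 ✓
(Doctor=96, Age=9): rows 2, 3, 5, 7 → PatientID takes values {150, 152} — violation
(Doctor=98, Age=10): row 4 → PatientID = 141 ✓
(Doctor=88, Age=2): row 6 → PatientID = 152 ✓
(Doctor=89, Age=9): row 8 → PatientID = 151 ✓
(Doctor=96, Age=10): rows 9, 10, 11 → PatientID = 155, 155, 155 ✓
Two rows agree on {Doctor, Age} but differ on PatientID, so {Doctor, Age} → PatientID does not hold.

No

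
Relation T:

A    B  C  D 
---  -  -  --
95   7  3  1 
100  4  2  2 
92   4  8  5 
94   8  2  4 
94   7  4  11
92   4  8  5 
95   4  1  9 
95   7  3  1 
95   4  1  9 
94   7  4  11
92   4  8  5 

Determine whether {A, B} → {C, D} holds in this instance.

(A=95, B=7): 2 rows → {C,D} = (3, 1), (3, 1) ✓
(A=100, B=4): 1 row → {C,D} = (2, 2) ✓
(A=92, B=4): 3 rows → {C,D} = (8, 5), (8, 5), (8, 5) ✓
(A=94, B=8): 1 row → {C,D} = (2, 4) ✓
(A=94, B=7): 2 rows → {C,D} = (4, 11), (4, 11) ✓
(A=95, B=4): 2 rows → {C,D} = (1, 9), (1, 9) ✓
Every {A, B} value is associated with a single {C, D} value, so {A, B} → {C, D} holds.

Yes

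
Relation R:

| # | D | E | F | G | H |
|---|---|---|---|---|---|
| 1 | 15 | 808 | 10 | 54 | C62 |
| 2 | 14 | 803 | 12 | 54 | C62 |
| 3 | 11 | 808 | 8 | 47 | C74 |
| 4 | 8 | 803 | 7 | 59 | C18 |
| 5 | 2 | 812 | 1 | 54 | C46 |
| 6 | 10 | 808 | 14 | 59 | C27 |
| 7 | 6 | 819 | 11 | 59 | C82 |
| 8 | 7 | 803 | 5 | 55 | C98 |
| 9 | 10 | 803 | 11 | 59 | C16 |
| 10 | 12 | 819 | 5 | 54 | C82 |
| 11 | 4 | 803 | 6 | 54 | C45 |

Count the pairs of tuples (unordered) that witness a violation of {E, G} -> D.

(E=803, G=54): violating pairs (2,11) — 1 pair.
(E=803, G=59): violating pairs (4,9) — 1 pair.

2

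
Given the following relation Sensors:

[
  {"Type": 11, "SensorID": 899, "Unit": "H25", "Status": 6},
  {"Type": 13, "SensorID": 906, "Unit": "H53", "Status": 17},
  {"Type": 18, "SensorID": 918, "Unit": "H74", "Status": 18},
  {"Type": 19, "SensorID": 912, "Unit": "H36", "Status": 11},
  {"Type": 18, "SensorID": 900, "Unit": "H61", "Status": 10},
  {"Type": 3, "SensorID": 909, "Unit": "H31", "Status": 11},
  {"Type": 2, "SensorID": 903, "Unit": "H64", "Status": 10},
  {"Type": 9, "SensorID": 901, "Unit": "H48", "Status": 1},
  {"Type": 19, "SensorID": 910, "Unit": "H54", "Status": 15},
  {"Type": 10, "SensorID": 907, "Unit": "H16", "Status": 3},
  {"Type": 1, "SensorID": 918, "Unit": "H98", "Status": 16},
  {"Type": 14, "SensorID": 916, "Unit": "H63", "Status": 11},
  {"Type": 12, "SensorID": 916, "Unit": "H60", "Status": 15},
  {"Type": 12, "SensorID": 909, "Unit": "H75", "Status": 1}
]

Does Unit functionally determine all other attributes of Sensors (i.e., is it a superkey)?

All 14 rows have distinct Unit values, so Unit → (all attributes) holds and Unit is a superkey.

Yes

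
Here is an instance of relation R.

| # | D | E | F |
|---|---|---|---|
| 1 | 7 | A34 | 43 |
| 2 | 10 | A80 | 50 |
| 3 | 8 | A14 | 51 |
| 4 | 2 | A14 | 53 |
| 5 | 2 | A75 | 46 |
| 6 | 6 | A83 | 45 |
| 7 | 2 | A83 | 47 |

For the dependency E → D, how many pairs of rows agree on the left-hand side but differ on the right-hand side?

2

E=A14: violating pairs (3,4) — 1 pair.
E=A83: violating pairs (6,7) — 1 pair.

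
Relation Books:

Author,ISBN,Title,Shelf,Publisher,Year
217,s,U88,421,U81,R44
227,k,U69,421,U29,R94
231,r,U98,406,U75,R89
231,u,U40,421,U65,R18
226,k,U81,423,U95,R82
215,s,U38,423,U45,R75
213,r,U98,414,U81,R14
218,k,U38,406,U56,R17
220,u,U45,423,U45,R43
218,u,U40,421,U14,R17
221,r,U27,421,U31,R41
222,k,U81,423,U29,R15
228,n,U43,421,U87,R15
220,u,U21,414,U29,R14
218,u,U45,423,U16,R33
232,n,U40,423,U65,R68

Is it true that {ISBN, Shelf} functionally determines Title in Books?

Yes

(ISBN=s, Shelf=421): 1 row → Title = U88 ✓
(ISBN=k, Shelf=421): 1 row → Title = U69 ✓
(ISBN=r, Shelf=406): 1 row → Title = U98 ✓
(ISBN=u, Shelf=421): 2 rows → Title = U40, U40 ✓
(ISBN=k, Shelf=423): 2 rows → Title = U81, U81 ✓
(ISBN=s, Shelf=423): 1 row → Title = U38 ✓
(ISBN=r, Shelf=414): 1 row → Title = U98 ✓
(ISBN=k, Shelf=406): 1 row → Title = U38 ✓
(ISBN=u, Shelf=423): 2 rows → Title = U45, U45 ✓
(ISBN=r, Shelf=421): 1 row → Title = U27 ✓
(ISBN=n, Shelf=421): 1 row → Title = U43 ✓
(ISBN=u, Shelf=414): 1 row → Title = U21 ✓
(ISBN=n, Shelf=423): 1 row → Title = U40 ✓
Every {ISBN, Shelf} value is associated with a single Title value, so {ISBN, Shelf} -> Title holds.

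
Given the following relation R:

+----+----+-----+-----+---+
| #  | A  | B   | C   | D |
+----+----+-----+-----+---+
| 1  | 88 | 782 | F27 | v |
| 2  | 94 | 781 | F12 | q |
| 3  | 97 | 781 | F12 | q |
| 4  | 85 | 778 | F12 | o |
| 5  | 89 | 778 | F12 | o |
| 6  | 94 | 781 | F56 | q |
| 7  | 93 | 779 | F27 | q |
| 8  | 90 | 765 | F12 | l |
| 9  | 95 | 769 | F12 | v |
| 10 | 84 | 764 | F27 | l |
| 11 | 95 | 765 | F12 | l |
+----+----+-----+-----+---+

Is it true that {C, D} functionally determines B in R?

(C=F27, D=v): row 1 → B = 782 ✓
(C=F12, D=q): rows 2, 3 → B = 781, 781 ✓
(C=F12, D=o): rows 4, 5 → B = 778, 778 ✓
(C=F56, D=q): row 6 → B = 781 ✓
(C=F27, D=q): row 7 → B = 779 ✓
(C=F12, D=l): rows 8, 11 → B = 765, 765 ✓
(C=F12, D=v): row 9 → B = 769 ✓
(C=F27, D=l): row 10 → B = 764 ✓
Every {C, D} value is associated with a single B value, so {C, D} -> B holds.

Yes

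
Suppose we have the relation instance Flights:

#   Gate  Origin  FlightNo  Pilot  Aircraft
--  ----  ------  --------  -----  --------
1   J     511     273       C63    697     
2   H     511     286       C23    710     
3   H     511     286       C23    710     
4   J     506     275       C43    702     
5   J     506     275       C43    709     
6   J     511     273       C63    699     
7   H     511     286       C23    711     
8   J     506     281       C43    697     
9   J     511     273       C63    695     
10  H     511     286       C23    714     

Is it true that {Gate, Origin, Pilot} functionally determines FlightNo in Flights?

(Gate=J, Origin=511, Pilot=C63): rows 1, 6, 9 → FlightNo = 273, 273, 273 ✓
(Gate=H, Origin=511, Pilot=C23): rows 2, 3, 7, 10 → FlightNo = 286, 286, 286, 286 ✓
(Gate=J, Origin=506, Pilot=C43): rows 4, 5, 8 → FlightNo takes values {275, 281} — violation
Two rows agree on {Gate, Origin, Pilot} but differ on FlightNo, so {Gate, Origin, Pilot} -> FlightNo does not hold.

No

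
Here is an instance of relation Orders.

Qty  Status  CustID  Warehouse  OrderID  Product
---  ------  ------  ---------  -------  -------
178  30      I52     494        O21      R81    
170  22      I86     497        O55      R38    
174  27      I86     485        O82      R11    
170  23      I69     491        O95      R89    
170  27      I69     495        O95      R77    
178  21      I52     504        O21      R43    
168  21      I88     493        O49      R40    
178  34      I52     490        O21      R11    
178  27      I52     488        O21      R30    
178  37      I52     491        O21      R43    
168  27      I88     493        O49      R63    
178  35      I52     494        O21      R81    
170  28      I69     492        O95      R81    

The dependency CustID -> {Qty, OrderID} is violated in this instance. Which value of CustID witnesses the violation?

I86

CustID=I52: 6 rows → {Qty,OrderID} = (178, O21), (178, O21), (178, O21), (178, O21), (178, O21), (178, O21) ✓
CustID=I86: 2 rows → {Qty,OrderID} takes values {(170, O55), (174, O82)} — violation
CustID=I69: 3 rows → {Qty,OrderID} = (170, O95), (170, O95), (170, O95) ✓
CustID=I88: 2 rows → {Qty,OrderID} = (168, O49), (168, O49) ✓
The only CustID value with inconsistent RHS is CustID=I86.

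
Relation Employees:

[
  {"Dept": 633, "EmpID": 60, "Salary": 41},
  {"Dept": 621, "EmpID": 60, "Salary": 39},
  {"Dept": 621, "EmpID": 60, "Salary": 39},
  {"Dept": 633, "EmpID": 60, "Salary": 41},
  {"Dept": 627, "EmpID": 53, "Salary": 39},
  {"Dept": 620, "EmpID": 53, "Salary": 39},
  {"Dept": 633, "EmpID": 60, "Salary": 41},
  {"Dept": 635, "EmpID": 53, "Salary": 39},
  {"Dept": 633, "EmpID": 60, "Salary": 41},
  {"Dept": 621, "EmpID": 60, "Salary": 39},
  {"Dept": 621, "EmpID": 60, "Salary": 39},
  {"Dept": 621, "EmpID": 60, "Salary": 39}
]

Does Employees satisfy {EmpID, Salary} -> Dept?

(EmpID=60, Salary=41): 4 rows → Dept = 633, 633, 633, 633 ✓
(EmpID=60, Salary=39): 5 rows → Dept = 621, 621, 621, 621, 621 ✓
(EmpID=53, Salary=39): 3 rows → Dept takes values {627, 620, 635} — violation
Two rows agree on {EmpID, Salary} but differ on Dept, so {EmpID, Salary} -> Dept does not hold.

No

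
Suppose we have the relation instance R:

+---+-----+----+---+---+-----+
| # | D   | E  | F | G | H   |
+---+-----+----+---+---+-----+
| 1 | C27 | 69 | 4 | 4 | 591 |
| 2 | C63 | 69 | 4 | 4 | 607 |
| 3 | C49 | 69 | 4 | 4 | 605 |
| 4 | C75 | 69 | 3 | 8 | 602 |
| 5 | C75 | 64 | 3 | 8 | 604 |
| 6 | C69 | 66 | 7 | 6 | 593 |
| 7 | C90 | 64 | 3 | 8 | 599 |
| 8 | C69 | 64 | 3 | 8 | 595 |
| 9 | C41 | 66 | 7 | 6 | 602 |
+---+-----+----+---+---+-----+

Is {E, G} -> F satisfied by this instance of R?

(E=69, G=4): rows 1, 2, 3 → F = 4, 4, 4 ✓
(E=69, G=8): row 4 → F = 3 ✓
(E=64, G=8): rows 5, 7, 8 → F = 3, 3, 3 ✓
(E=66, G=6): rows 6, 9 → F = 7, 7 ✓
Every {E, G} value is associated with a single F value, so {E, G} -> F holds.

Yes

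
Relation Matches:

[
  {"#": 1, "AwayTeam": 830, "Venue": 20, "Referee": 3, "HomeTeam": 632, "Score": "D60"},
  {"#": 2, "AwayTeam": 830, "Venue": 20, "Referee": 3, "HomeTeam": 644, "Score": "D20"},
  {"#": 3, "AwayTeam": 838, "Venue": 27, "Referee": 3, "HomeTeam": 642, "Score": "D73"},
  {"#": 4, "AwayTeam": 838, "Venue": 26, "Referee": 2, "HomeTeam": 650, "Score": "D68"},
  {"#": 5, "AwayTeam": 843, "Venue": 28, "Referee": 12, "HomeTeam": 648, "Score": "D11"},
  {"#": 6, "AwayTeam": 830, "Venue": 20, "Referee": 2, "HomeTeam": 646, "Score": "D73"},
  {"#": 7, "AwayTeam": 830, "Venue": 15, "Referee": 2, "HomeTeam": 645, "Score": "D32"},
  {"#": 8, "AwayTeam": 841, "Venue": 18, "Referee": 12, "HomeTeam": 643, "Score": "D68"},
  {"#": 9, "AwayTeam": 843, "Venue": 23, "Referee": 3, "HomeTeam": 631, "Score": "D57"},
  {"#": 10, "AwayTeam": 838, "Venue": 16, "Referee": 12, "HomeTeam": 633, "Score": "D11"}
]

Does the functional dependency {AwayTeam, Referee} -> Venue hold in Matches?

(AwayTeam=830, Referee=3): rows 1, 2 → Venue = 20, 20 ✓
(AwayTeam=838, Referee=3): row 3 → Venue = 27 ✓
(AwayTeam=838, Referee=2): row 4 → Venue = 26 ✓
(AwayTeam=843, Referee=12): row 5 → Venue = 28 ✓
(AwayTeam=830, Referee=2): rows 6, 7 → Venue takes values {20, 15} — violation
(AwayTeam=841, Referee=12): row 8 → Venue = 18 ✓
(AwayTeam=843, Referee=3): row 9 → Venue = 23 ✓
(AwayTeam=838, Referee=12): row 10 → Venue = 16 ✓
Two rows agree on {AwayTeam, Referee} but differ on Venue, so {AwayTeam, Referee} -> Venue does not hold.

No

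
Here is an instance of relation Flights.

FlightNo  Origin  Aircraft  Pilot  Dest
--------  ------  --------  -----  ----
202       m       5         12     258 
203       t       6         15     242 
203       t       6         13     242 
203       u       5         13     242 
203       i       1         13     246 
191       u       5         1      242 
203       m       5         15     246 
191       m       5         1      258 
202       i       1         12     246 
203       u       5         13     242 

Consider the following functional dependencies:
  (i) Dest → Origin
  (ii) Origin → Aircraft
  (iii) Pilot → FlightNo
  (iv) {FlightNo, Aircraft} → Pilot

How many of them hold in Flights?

2

(i) Dest → Origin: Dest=242: 5 rows → Origin takes values {t, u} — violation; Dest=246: 3 rows → Origin takes values {i, m} — violation — fails.
(ii) Origin → Aircraft: every LHS value maps to a single RHS value — holds.
(iii) Pilot → FlightNo: every LHS value maps to a single RHS value — holds.
(iv) {FlightNo, Aircraft} → Pilot: (FlightNo=203, Aircraft=6): 2 rows → Pilot takes values {15, 13} — violation; (FlightNo=203, Aircraft=5): 3 rows → Pilot takes values {13, 15} — violation — fails.
2 of the 4 dependencies hold.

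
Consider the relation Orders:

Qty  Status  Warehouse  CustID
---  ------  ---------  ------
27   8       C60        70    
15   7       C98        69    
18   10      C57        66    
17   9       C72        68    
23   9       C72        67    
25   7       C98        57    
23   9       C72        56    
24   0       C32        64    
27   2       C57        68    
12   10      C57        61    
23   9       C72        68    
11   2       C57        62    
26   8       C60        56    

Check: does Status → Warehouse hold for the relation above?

Yes

Status=8: 2 rows → Warehouse = C60, C60 ✓
Status=7: 2 rows → Warehouse = C98, C98 ✓
Status=10: 2 rows → Warehouse = C57, C57 ✓
Status=9: 4 rows → Warehouse = C72, C72, C72, C72 ✓
Status=0: 1 row → Warehouse = C32 ✓
Status=2: 2 rows → Warehouse = C57, C57 ✓
Every Status value is associated with a single Warehouse value, so Status → Warehouse holds.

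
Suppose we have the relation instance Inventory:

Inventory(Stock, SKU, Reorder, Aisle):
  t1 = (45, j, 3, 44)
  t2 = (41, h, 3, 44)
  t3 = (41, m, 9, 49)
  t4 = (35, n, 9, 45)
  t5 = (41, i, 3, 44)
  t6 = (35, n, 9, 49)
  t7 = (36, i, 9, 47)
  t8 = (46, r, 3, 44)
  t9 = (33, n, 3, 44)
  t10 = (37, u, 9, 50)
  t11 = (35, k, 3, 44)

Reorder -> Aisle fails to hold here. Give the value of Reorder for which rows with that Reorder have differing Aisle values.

Reorder=3: rows 1, 2, 5, 8, 9, 11 → Aisle = 44, 44, 44, 44, 44, 44 ✓
Reorder=9: rows 3, 4, 6, 7, 10 → Aisle takes values {49, 45, 47, 50} — violation
The only Reorder value with inconsistent Aisle is Reorder=9.

9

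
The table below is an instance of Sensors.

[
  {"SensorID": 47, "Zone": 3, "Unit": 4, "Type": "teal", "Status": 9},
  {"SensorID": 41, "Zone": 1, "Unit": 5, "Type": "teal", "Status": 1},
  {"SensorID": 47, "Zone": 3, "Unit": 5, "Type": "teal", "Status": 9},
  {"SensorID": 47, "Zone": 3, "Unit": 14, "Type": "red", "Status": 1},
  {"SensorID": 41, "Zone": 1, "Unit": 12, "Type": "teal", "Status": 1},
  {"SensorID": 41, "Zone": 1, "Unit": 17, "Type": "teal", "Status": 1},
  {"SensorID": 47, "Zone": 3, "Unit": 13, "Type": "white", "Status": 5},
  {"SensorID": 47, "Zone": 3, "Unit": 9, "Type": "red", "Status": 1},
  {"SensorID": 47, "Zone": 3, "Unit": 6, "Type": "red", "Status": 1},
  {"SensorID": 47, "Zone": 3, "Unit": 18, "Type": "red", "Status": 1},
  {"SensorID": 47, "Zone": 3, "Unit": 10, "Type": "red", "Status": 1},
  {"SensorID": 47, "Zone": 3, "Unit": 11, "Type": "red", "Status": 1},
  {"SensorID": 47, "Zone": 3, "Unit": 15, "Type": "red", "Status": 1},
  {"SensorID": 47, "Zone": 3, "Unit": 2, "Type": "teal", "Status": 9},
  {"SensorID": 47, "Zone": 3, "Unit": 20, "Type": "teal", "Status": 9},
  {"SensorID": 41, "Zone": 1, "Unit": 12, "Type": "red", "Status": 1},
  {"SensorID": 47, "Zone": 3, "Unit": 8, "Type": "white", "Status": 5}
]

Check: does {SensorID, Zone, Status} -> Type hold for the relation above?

(SensorID=47, Zone=3, Status=9): 4 rows → Type = teal, teal, teal, teal ✓
(SensorID=41, Zone=1, Status=1): 4 rows → Type takes values {teal, red} — violation
(SensorID=47, Zone=3, Status=1): 7 rows → Type = red, red, red, red, red, red, red ✓
(SensorID=47, Zone=3, Status=5): 2 rows → Type = white, white ✓
Two rows agree on {SensorID, Zone, Status} but differ on Type, so {SensorID, Zone, Status} -> Type does not hold.

No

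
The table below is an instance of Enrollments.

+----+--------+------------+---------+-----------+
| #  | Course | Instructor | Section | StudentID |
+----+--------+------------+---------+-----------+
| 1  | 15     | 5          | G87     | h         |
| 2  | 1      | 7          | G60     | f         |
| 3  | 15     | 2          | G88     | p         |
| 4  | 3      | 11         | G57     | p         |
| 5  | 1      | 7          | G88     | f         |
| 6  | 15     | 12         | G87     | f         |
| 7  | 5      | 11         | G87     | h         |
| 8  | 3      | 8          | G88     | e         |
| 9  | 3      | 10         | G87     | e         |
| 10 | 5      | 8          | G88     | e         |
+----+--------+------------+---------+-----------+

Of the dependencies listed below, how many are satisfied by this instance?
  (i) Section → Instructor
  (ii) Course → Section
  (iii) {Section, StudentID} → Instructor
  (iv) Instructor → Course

0

(i) Section → Instructor: Section=G87: rows 1, 6, 7, 9 → Instructor takes values {5, 12, 11, 10} — violation; Section=G88: rows 3, 5, 8, 10 → Instructor takes values {2, 7, 8} — violation — fails.
(ii) Course → Section: Course=15: rows 1, 3, 6 → Section takes values {G87, G88} — violation; Course=1: rows 2, 5 → Section takes values {G60, G88} — violation; Course=3: rows 4, 8, 9 → Section takes values {G57, G88, G87} — violation; Course=5: rows 7, 10 → Section takes values {G87, G88} — violation — fails.
(iii) {Section, StudentID} → Instructor: (Section=G87, StudentID=h): rows 1, 7 → Instructor takes values {5, 11} — violation — fails.
(iv) Instructor → Course: Instructor=11: rows 4, 7 → Course takes values {3, 5} — violation; Instructor=8: rows 8, 10 → Course takes values {3, 5} — violation — fails.
None of the 4 dependencies hold.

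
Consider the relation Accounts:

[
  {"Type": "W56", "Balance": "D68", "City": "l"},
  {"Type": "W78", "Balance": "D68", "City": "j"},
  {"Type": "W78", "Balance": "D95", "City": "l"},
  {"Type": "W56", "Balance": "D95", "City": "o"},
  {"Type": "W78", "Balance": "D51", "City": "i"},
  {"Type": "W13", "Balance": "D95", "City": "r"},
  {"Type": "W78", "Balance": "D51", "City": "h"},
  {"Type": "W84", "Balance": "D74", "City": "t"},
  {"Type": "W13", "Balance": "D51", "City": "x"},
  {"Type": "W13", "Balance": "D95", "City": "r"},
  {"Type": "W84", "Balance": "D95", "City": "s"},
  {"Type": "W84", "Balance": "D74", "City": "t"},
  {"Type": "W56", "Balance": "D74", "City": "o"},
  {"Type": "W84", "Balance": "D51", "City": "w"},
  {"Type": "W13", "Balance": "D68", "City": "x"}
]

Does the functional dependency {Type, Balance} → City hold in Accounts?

(Type=W56, Balance=D68): 1 row → City = l ✓
(Type=W78, Balance=D68): 1 row → City = j ✓
(Type=W78, Balance=D95): 1 row → City = l ✓
(Type=W56, Balance=D95): 1 row → City = o ✓
(Type=W78, Balance=D51): 2 rows → City takes values {i, h} — violation
(Type=W13, Balance=D95): 2 rows → City = r, r ✓
(Type=W84, Balance=D74): 2 rows → City = t, t ✓
(Type=W13, Balance=D51): 1 row → City = x ✓
(Type=W84, Balance=D95): 1 row → City = s ✓
(Type=W56, Balance=D74): 1 row → City = o ✓
(Type=W84, Balance=D51): 1 row → City = w ✓
(Type=W13, Balance=D68): 1 row → City = x ✓
Two rows agree on {Type, Balance} but differ on City, so {Type, Balance} → City does not hold.

No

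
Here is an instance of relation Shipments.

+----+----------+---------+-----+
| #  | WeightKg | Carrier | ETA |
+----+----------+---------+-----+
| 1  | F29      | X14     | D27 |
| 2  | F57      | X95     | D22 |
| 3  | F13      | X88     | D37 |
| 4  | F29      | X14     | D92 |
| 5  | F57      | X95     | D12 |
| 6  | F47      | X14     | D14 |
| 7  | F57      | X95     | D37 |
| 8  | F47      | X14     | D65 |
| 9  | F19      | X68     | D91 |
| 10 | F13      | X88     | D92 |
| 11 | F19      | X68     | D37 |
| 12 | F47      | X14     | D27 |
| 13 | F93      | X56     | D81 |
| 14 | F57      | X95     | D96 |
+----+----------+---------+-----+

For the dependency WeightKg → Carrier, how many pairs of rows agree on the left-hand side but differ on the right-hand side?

0

WeightKg=F29: all 2 rows agree on Carrier — 0 pairs.
WeightKg=F57: all 4 rows agree on Carrier — 0 pairs.
WeightKg=F13: all 2 rows agree on Carrier — 0 pairs.
WeightKg=F47: all 3 rows agree on Carrier — 0 pairs.
WeightKg=F19: all 2 rows agree on Carrier — 0 pairs.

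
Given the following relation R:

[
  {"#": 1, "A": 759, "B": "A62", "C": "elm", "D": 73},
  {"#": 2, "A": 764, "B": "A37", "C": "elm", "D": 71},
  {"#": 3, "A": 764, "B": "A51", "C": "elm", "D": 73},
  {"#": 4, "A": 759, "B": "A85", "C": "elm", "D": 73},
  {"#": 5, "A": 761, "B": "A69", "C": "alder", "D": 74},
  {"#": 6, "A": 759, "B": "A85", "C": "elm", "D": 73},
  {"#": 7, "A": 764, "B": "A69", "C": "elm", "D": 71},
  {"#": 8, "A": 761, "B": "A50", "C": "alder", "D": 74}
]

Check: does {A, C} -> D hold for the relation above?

(A=759, C=elm): rows 1, 4, 6 → D = 73, 73, 73 ✓
(A=764, C=elm): rows 2, 3, 7 → D takes values {71, 73} — violation
(A=761, C=alder): rows 5, 8 → D = 74, 74 ✓
Two rows agree on {A, C} but differ on D, so {A, C} -> D does not hold.

No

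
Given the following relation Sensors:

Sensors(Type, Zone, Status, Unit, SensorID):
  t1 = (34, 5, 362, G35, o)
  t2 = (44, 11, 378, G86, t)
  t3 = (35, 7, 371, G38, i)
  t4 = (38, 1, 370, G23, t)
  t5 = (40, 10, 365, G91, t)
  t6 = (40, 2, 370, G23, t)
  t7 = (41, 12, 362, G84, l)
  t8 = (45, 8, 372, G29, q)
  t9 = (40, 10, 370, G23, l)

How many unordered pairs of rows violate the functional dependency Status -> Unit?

Status=362: violating pairs (1,7) — 1 pair.
Status=370: all 3 rows agree on Unit — 0 pairs.

1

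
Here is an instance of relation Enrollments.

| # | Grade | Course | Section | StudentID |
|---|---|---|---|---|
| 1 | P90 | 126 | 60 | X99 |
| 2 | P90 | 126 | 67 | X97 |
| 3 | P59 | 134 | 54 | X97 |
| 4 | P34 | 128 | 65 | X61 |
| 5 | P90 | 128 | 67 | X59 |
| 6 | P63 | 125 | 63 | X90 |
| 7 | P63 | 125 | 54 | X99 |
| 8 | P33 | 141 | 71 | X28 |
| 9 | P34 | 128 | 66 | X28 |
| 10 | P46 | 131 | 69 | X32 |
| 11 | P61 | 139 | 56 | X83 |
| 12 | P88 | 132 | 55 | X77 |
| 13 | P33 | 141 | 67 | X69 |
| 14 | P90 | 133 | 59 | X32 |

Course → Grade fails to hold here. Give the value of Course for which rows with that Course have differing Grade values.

128

Course=126: rows 1, 2 → Grade = P90, P90 ✓
Course=134: row 3 → Grade = P59 ✓
Course=128: rows 4, 5, 9 → Grade takes values {P34, P90} — violation
Course=125: rows 6, 7 → Grade = P63, P63 ✓
Course=141: rows 8, 13 → Grade = P33, P33 ✓
Course=131: row 10 → Grade = P46 ✓
Course=139: row 11 → Grade = P61 ✓
Course=132: row 12 → Grade = P88 ✓
Course=133: row 14 → Grade = P90 ✓
The only Course value with inconsistent Grade is Course=128.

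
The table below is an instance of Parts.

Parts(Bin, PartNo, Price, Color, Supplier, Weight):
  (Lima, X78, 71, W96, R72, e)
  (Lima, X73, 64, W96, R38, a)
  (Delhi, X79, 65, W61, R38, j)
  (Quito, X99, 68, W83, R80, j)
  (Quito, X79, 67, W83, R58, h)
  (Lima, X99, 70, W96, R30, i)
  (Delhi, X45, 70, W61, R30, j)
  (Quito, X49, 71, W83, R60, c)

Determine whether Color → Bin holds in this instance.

Yes

Color=W96: 3 rows → Bin = Lima, Lima, Lima ✓
Color=W61: 2 rows → Bin = Delhi, Delhi ✓
Color=W83: 3 rows → Bin = Quito, Quito, Quito ✓
Every Color value is associated with a single Bin value, so Color → Bin holds.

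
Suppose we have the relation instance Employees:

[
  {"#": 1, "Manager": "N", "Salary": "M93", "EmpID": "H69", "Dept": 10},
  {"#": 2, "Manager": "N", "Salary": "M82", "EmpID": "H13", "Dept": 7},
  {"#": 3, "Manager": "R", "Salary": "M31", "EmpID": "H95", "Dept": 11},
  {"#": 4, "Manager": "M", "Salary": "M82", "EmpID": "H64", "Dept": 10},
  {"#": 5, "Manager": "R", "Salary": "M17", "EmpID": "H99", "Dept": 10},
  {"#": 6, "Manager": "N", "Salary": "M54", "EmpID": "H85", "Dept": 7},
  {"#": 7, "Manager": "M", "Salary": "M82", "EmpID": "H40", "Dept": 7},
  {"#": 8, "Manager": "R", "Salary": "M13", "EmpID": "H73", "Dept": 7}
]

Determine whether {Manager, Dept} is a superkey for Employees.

Rows 2 and 6 have the same {Manager, Dept} value (Manager=N, Dept=7) but are distinct tuples, so {Manager, Dept} does not determine every attribute — not a superkey.

No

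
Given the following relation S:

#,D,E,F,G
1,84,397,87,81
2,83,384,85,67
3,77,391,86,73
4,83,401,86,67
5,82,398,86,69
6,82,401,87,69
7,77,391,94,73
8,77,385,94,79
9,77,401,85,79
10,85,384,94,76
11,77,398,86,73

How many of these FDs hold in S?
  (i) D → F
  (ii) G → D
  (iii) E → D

(i) D → F: D=83: rows 2, 4 → F takes values {85, 86} — violation; D=77: rows 3, 7, 8, 9, 11 → F takes values {86, 94, 85} — violation; D=82: rows 5, 6 → F takes values {86, 87} — violation — fails.
(ii) G → D: every LHS value maps to a single RHS value — holds.
(iii) E → D: E=384: rows 2, 10 → D takes values {83, 85} — violation; E=401: rows 4, 6, 9 → D takes values {83, 82, 77} — violation; E=398: rows 5, 11 → D takes values {82, 77} — violation — fails.
1 of the 3 dependencies holds.

1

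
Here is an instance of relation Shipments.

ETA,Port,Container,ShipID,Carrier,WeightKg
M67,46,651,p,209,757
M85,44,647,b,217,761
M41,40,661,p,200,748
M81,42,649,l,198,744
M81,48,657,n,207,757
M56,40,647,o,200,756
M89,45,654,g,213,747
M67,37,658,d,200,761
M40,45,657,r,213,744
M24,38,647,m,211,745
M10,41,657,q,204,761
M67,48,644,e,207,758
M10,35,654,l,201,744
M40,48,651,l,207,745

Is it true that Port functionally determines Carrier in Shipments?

Port=46: 1 row → Carrier = 209 ✓
Port=44: 1 row → Carrier = 217 ✓
Port=40: 2 rows → Carrier = 200, 200 ✓
Port=42: 1 row → Carrier = 198 ✓
Port=48: 3 rows → Carrier = 207, 207, 207 ✓
Port=45: 2 rows → Carrier = 213, 213 ✓
Port=37: 1 row → Carrier = 200 ✓
Port=38: 1 row → Carrier = 211 ✓
Port=41: 1 row → Carrier = 204 ✓
Port=35: 1 row → Carrier = 201 ✓
Every Port value is associated with a single Carrier value, so Port → Carrier holds.

Yes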